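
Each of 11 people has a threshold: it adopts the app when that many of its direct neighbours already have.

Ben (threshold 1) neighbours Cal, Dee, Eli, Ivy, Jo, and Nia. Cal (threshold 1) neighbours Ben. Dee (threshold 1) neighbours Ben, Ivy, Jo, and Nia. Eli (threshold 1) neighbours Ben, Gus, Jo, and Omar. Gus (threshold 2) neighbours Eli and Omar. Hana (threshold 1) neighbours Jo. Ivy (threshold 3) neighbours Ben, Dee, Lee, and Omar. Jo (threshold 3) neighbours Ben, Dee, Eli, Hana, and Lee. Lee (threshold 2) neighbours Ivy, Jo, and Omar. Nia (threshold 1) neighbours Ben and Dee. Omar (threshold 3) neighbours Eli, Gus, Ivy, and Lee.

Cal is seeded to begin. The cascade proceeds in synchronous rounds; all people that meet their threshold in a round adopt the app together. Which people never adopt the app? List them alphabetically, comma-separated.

Round 1 — Cal adopts the app (initial).
Round 2 — checking thresholds:
  Ben: 1 of 6 neighbours ≥ 1, adopts the app.
Round 3 — checking thresholds:
  Dee: 1 of 4 neighbours ≥ 1, adopts the app.
  Eli: 1 of 4 neighbours ≥ 1, adopts the app.
  Ivy: 1 of 4 neighbours < 3, not yet.
  Jo: 1 of 5 neighbours < 3, not yet.
  Nia: 1 of 2 neighbours ≥ 1, adopts the app.
Round 4 — checking thresholds:
  Gus: 1 of 2 neighbours < 2, not yet.
  Ivy: 2 of 4 neighbours < 3, not yet.
  Jo: 3 of 5 neighbours ≥ 3, adopts the app.
  Omar: 1 of 4 neighbours < 3, not yet.
Round 5 — checking thresholds:
  Gus: 1 of 2 neighbours < 2, not yet.
  Hana: 1 of 1 neighbours ≥ 1, adopts the app.
  Ivy: 2 of 4 neighbours < 3, not yet.
  Lee: 1 of 3 neighbours < 2, not yet.
  Omar: 1 of 4 neighbours < 3, not yet.
Round 6 — no new adoptions; cascade stops.

Gus, Ivy, Lee, Omar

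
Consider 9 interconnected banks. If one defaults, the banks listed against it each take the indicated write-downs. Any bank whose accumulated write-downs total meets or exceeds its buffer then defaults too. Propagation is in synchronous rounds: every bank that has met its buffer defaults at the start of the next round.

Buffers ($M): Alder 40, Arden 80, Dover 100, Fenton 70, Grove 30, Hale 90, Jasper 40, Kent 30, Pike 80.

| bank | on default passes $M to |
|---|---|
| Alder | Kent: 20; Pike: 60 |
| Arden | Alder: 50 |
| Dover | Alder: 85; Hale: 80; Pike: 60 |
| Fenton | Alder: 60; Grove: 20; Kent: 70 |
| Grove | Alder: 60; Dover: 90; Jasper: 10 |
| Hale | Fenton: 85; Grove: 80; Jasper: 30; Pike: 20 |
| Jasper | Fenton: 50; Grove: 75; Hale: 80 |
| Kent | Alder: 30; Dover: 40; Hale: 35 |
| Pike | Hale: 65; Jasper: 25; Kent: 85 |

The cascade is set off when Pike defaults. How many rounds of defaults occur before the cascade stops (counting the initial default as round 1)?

5

Round 1 — Pike defaults (initial).
  Hale: +65 → 65 < 90
  Jasper: +25 → 25 < 40
  Kent: +85 → 85 ≥ 30
Round 2 — Kent defaults.
  Alder: +30 → 30 < 40
  Dover: +40 → 40 < 100
  Hale: +35 → 100 ≥ 90
Round 3 — Hale defaults.
  Fenton: +85 → 85 ≥ 70
  Grove: +80 → 80 ≥ 30
  Jasper: +30 → 55 ≥ 40
Round 4 — Fenton, Grove, Jasper default.
  Alder: +60+60 → 150 ≥ 40
  Dover: +90 → 130 ≥ 100
Round 5 — Alder, Dover default.
No further defaults.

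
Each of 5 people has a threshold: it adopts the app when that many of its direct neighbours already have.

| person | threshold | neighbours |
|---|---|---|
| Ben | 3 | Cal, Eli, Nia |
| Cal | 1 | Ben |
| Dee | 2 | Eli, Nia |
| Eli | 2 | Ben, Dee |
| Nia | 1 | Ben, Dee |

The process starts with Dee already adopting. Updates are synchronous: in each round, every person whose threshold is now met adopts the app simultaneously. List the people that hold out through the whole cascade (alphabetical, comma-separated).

Round 1 — Dee adopts the app (initial).
Round 2 — checking thresholds:
  Eli: 1 of 2 neighbours < 2, below threshold.
  Nia: 1 of 2 neighbours ≥ 1, adopts the app.
Round 3 — no new adoptions; cascade stops.

Ben, Cal, Eli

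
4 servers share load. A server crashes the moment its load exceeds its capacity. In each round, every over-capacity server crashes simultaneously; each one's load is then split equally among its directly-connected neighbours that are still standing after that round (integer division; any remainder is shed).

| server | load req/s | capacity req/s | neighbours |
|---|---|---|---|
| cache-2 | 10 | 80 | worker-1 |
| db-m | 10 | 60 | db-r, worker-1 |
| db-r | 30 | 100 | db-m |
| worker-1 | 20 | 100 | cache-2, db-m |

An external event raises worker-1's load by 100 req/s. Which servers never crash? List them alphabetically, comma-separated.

cache-2, db-r

Round 1 — worker-1 at 120 > 100. worker-1 crashes.
  worker-1 sheds 120 req/s to cache-2, db-m: 60 each.
    cache-2: 10+60 = 70 ≤ 80
    db-m: 10+60 = 70 > 60
Round 2 — db-m crashes.
  db-m sheds 70 req/s to db-r: 70 each.
    db-r: 30+70 = 100 ≤ 100
No further crashes.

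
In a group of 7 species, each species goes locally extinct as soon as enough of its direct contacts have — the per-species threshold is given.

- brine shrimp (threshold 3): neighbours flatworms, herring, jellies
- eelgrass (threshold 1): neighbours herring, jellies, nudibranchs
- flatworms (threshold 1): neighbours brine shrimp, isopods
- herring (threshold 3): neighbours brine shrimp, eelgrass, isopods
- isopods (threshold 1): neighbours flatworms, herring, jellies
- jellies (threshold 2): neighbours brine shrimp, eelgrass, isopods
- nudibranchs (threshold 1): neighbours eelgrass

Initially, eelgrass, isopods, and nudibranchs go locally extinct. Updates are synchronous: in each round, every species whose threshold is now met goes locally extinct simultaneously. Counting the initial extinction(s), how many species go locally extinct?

5

Round 1 — eelgrass, isopods, nudibranchs go locally extinct (initial).
Round 2 — checking thresholds:
  flatworms: 1 of 2 neighbours ≥ 1, goes locally extinct.
  herring: 2 of 3 neighbours < 3, not yet.
  jellies: 2 of 3 neighbours ≥ 2, goes locally extinct.
Round 3 — no new extinctions; cascade stops.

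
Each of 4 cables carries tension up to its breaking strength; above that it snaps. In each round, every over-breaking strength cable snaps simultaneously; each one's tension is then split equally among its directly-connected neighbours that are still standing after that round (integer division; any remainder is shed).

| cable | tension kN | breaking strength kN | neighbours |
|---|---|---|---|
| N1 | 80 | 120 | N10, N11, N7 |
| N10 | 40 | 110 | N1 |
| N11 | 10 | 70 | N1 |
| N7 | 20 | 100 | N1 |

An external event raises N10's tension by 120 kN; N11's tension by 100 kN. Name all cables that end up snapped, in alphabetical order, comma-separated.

N1, N10, N11, N7

Round 1 — N10 at 160 > 110; N11 at 110 > 70. N10, N11 snap.
  N10 sheds 160 kN to N1: 160 each.
    N1: 80+160 = 240 > 120
  N11 sheds 110 kN to N1: 110 each.
    N1: 240+110 = 350 > 120
Round 2 — N1 snaps.
  N1 sheds 350 kN to N7: 350 each.
    N7: 20+350 = 370 > 100
Round 3 — N7 snaps.
  N7 sheds 370 kN: no online neighbours, lost.
No further breaks.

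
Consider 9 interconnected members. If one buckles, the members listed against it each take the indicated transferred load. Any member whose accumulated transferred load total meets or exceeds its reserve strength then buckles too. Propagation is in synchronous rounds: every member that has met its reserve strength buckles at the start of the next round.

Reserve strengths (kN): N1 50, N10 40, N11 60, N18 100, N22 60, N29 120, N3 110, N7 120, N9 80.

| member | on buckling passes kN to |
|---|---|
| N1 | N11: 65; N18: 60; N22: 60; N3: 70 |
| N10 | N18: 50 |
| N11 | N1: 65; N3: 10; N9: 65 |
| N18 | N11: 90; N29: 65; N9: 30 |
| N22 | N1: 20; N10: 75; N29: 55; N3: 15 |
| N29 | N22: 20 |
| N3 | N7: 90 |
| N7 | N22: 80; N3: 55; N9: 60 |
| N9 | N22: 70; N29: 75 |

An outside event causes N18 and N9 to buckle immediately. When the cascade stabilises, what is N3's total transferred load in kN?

Round 1 — N18, N9 buckle (initial).
  N11: +90 → 90 ≥ 60
  N22: +70 → 70 ≥ 60
  N29: +65+75 → 140 ≥ 120
Round 2 — N11, N22, N29 buckle.
  N1: +65+20 → 85 ≥ 50
  N10: +75 → 75 ≥ 40
  N3: +10+15 → 25 < 110
Round 3 — N1, N10 buckle.
  N3: +70 → 95 < 110
No further bucklings.

95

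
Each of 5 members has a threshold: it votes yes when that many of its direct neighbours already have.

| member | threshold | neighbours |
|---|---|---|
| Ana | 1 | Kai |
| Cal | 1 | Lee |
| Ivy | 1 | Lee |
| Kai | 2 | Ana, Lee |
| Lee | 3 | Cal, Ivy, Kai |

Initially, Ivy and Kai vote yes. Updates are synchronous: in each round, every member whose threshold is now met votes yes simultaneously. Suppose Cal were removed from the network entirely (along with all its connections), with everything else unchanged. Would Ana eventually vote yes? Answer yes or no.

yes

With Cal removed:
Round 1 — Ivy, Kai vote yes (initial).
Round 2 — checking thresholds:
  Ana: 1 of 1 neighbours ≥ 1, votes yes.
  Lee: 2 of 2 neighbours < 3, below threshold.
Round 3 — no new yes votes; cascade stops.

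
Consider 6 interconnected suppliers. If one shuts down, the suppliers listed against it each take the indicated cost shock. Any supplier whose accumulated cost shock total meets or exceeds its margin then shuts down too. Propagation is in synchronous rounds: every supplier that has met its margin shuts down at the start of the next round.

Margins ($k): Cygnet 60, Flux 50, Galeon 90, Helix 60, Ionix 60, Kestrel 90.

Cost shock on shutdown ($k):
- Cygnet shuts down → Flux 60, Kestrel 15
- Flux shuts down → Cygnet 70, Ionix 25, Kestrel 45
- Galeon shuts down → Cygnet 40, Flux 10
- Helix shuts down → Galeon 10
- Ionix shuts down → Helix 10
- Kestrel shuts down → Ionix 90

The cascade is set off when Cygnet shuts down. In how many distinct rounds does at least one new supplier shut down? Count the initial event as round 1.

2

Round 1 — Cygnet shuts down (initial).
  Flux: +60 → 60 ≥ 50
  Kestrel: +15 → 15 < 90
Round 2 — Flux shuts down.
  Ionix: +25 → 25 < 60
  Kestrel: +45 → 60 < 90
No further shutdowns.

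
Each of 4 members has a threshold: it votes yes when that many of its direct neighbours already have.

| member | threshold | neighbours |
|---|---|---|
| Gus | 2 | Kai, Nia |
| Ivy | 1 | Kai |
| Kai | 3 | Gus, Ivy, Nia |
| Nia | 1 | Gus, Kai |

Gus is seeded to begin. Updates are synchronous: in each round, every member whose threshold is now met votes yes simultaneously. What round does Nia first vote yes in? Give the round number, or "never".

2

Round 1 — Gus votes yes (initial).
Round 2 — checking thresholds:
  Kai: 1 of 3 neighbours < 3, holds.
  Nia: 1 of 2 neighbours ≥ 1, votes yes.
Round 3 — no new yes votes; cascade stops.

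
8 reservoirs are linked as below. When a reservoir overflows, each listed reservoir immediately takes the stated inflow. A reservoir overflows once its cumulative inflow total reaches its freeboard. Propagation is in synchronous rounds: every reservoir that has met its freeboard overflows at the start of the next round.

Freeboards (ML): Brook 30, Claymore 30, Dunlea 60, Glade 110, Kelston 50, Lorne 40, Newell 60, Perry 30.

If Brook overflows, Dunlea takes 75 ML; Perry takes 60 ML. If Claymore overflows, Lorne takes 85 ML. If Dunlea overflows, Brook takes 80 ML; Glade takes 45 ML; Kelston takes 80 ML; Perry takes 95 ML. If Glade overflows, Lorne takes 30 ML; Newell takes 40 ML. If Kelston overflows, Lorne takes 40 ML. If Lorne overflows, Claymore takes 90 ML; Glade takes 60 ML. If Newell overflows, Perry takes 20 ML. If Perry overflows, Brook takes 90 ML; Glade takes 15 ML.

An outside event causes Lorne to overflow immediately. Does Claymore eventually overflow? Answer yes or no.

Round 1 — Lorne overflows (initial).
  Claymore: +90 → 90 ≥ 30
  Glade: +60 → 60 < 110
Round 2 — Claymore overflows.
No further overflows.

yes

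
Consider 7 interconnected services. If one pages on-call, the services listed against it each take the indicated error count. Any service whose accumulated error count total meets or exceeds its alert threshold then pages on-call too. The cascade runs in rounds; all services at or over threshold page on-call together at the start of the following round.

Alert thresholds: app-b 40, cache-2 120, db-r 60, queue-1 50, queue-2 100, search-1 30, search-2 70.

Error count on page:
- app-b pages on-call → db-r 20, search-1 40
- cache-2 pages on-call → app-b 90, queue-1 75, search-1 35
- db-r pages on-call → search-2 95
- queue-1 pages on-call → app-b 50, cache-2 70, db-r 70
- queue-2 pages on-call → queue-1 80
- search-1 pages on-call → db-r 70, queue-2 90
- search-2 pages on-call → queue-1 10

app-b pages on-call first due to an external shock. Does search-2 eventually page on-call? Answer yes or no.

yes

Round 1 — app-b pages on-call (initial).
  db-r: +20 → 20 < 60
  search-1: +40 → 40 ≥ 30
Round 2 — search-1 pages on-call.
  db-r: +70 → 90 ≥ 60
  queue-2: +90 → 90 < 100
Round 3 — db-r pages on-call.
  search-2: +95 → 95 ≥ 70
Round 4 — search-2 pages on-call.
  queue-1: +10 → 10 < 50
No further pages.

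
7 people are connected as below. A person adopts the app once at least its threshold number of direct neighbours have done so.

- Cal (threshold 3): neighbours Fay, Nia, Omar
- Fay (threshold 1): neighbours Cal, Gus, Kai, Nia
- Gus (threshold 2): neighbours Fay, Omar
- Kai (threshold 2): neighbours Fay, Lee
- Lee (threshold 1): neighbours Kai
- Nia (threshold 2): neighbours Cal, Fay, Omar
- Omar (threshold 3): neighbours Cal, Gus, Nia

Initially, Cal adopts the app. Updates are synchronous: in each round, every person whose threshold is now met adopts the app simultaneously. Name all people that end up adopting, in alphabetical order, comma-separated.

Cal, Fay, Nia

Round 1 — Cal adopts the app (initial).
Round 2 — checking thresholds:
  Fay: 1 of 4 neighbours ≥ 1, adopts the app.
  Nia: 1 of 3 neighbours < 2, not yet.
  Omar: 1 of 3 neighbours < 3, not yet.
Round 3 — checking thresholds:
  Gus: 1 of 2 neighbours < 2, not yet.
  Kai: 1 of 2 neighbours < 2, not yet.
  Nia: 2 of 3 neighbours ≥ 2, adopts the app.
  Omar: 1 of 3 neighbours < 3, not yet.
Round 4 — no new adoptions; cascade stops.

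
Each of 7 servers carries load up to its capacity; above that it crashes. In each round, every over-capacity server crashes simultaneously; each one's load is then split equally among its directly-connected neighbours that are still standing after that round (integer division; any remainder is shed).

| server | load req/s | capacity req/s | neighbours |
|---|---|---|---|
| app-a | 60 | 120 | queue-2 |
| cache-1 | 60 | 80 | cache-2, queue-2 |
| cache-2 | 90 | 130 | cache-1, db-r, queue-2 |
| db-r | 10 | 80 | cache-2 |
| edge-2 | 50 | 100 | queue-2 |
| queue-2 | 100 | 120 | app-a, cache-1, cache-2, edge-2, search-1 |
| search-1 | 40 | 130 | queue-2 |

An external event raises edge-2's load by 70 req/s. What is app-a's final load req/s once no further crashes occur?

Round 1 — edge-2 at 120 > 100. edge-2 crashes.
  edge-2 sheds 120 req/s to queue-2: 120 each.
    queue-2: 100+120 = 220 > 120
Round 2 — queue-2 crashes.
  queue-2 sheds 220 req/s to app-a, cache-1, cache-2, search-1: 55 each.
    app-a: 60+55 = 115 ≤ 120
    cache-1: 60+55 = 115 > 80
    cache-2: 90+55 = 145 > 130
    search-1: 40+55 = 95 ≤ 130
Round 3 — cache-1, cache-2 crash.
  cache-1 sheds 115 req/s: no online neighbours, lost.
  cache-2 sheds 145 req/s to db-r: 145 each.
    db-r: 10+145 = 155 > 80
Round 4 — db-r crashes.
  db-r sheds 155 req/s: no online neighbours, lost.
No further crashes.

115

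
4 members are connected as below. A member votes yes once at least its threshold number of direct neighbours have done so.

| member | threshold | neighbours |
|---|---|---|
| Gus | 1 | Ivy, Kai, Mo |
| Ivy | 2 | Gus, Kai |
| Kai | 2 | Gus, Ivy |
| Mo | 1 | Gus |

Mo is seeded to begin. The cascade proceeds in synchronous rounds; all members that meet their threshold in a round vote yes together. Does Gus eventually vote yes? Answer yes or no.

Round 1 — Mo votes yes (initial).
Round 2 — checking thresholds:
  Gus: 1 of 3 neighbours ≥ 1, votes yes.
Round 3 — no new yes votes; cascade stops.

yes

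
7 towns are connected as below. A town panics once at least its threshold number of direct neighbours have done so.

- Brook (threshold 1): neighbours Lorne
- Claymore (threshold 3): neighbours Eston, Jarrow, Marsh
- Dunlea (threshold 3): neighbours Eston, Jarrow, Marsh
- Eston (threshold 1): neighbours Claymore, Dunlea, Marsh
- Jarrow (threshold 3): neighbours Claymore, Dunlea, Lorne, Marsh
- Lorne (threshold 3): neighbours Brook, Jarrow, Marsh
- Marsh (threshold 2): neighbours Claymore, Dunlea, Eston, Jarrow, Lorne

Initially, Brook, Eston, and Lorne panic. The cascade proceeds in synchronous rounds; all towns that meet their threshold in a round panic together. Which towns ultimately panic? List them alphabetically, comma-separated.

Brook, Eston, Lorne, Marsh

Round 1 — Brook, Eston, Lorne panic (initial).
Round 2 — checking thresholds:
  Claymore: 1 of 3 neighbours < 3, not yet.
  Dunlea: 1 of 3 neighbours < 3, not yet.
  Jarrow: 1 of 4 neighbours < 3, not yet.
  Marsh: 2 of 5 neighbours ≥ 2, panics.
Round 3 — no new panics; cascade stops.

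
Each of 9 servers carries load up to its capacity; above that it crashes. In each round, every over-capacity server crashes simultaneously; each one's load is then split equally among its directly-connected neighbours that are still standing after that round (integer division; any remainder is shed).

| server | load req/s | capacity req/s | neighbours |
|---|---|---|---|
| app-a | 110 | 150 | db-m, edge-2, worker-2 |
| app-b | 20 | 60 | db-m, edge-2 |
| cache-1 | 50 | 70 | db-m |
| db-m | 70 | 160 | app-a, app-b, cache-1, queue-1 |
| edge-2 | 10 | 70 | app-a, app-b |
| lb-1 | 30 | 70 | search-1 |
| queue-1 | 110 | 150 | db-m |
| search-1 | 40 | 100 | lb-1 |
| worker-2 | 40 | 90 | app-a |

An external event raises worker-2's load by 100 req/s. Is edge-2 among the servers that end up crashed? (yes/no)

yes

Round 1 — worker-2 at 140 > 90. worker-2 crashes.
  worker-2 sheds 140 req/s to app-a: 140 each.
    app-a: 110+140 = 250 > 150
Round 2 — app-a crashes.
  app-a sheds 250 req/s to db-m, edge-2: 125 each.
    db-m: 70+125 = 195 > 160
    edge-2: 10+125 = 135 > 70
Round 3 — db-m, edge-2 crash.
  db-m sheds 195 req/s to app-b, cache-1, queue-1: 65 each.
    app-b: 20+65 = 85 > 60
    cache-1: 50+65 = 115 > 70
    queue-1: 110+65 = 175 > 150
  edge-2 sheds 135 req/s to app-b: 135 each.
    app-b: 85+135 = 220 > 60
Round 4 — app-b, cache-1, queue-1 crash.
  app-b sheds 220 req/s: no online neighbours, lost.
  cache-1 sheds 115 req/s: no online neighbours, lost.
  queue-1 sheds 175 req/s: no online neighbours, lost.
No further crashes.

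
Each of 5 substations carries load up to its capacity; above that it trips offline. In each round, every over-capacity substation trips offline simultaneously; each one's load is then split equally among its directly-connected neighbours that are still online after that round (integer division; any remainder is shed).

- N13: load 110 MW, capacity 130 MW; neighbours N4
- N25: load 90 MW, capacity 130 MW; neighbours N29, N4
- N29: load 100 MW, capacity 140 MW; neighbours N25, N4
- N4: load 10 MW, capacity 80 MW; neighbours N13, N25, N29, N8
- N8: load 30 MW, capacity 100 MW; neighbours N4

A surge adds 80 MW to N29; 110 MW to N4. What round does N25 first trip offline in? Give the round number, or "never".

Round 1 — N29 at 180 > 140; N4 at 120 > 80. N29, N4 trip offline.
  N29 sheds 180 MW to N25: 180 each.
    N25: 90+180 = 270 > 130
  N4 sheds 120 MW to N13, N25, N8: 40 each.
    N13: 110+40 = 150 > 130
    N25: 270+40 = 310 > 130
    N8: 30+40 = 70 ≤ 100
Round 2 — N13, N25 trip offline.
  N13 sheds 150 MW: no online neighbours, lost.
  N25 sheds 310 MW: no online neighbours, lost.
No further trips.

2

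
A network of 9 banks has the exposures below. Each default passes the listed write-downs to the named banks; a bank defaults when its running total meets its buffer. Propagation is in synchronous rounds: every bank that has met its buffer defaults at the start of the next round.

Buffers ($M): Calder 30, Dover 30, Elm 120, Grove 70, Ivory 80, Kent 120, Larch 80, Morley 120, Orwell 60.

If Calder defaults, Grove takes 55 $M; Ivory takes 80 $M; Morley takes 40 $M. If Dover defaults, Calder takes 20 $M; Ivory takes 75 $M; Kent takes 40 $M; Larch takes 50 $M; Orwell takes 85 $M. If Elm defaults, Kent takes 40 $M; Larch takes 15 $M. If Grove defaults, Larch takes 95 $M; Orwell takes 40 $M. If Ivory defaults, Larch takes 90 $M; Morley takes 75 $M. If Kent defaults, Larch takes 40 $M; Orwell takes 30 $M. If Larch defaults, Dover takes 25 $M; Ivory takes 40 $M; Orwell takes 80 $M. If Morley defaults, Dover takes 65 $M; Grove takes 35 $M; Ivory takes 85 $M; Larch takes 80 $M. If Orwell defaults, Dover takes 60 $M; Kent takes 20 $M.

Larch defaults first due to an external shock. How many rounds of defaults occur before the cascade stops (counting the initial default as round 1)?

4

Round 1 — Larch defaults (initial).
  Dover: +25 → 25 < 30
  Ivory: +40 → 40 < 80
  Orwell: +80 → 80 ≥ 60
Round 2 — Orwell defaults.
  Dover: +60 → 85 ≥ 30
  Kent: +20 → 20 < 120
Round 3 — Dover defaults.
  Calder: +20 → 20 < 30
  Ivory: +75 → 115 ≥ 80
  Kent: +40 → 60 < 120
Round 4 — Ivory defaults.
  Morley: +75 → 75 < 120
No further defaults.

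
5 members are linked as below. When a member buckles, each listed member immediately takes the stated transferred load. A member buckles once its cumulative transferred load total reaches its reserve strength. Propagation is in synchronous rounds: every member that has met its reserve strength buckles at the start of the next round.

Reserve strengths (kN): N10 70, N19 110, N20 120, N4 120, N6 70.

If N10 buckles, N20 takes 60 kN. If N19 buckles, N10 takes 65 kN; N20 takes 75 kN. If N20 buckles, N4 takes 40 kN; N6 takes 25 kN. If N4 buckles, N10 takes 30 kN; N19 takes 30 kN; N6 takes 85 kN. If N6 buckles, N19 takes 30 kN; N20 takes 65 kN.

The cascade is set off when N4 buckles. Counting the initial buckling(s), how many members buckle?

2

Round 1 — N4 buckles (initial).
  N10: +30 → 30 < 70
  N19: +30 → 30 < 110
  N6: +85 → 85 ≥ 70
Round 2 — N6 buckles.
  N19: +30 → 60 < 110
  N20: +65 → 65 < 120
No further bucklings.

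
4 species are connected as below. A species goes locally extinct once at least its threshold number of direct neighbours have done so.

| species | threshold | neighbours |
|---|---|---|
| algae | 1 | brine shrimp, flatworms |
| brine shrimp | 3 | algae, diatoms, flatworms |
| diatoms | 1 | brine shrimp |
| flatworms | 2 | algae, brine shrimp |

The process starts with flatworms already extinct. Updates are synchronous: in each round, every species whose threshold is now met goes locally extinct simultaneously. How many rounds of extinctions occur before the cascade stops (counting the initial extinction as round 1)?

Round 1 — flatworms goes locally extinct (initial).
Round 2 — checking thresholds:
  algae: 1 of 2 neighbours ≥ 1, goes locally extinct.
  brine shrimp: 1 of 3 neighbours < 3, holds.
Round 3 — no new extinctions; cascade stops.

2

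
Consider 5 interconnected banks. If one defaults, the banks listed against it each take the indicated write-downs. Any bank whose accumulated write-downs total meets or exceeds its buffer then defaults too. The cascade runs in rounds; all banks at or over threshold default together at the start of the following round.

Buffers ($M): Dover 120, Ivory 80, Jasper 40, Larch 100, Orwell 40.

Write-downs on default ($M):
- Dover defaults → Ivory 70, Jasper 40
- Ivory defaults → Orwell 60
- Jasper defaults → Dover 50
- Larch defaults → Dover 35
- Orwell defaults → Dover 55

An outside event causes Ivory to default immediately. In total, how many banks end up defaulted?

Round 1 — Ivory defaults (initial).
  Orwell: +60 → 60 ≥ 40
Round 2 — Orwell defaults.
  Dover: +55 → 55 < 120
No further defaults.

2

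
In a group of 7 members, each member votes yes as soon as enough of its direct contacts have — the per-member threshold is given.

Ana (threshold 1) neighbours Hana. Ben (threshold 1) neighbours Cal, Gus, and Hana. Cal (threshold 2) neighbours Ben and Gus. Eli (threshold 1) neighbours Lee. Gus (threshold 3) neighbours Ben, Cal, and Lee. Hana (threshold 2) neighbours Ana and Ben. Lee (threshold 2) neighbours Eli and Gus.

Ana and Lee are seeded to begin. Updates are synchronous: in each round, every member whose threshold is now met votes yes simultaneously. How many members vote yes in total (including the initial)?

3

Round 1 — Ana, Lee vote yes (initial).
Round 2 — checking thresholds:
  Eli: 1 of 1 neighbours ≥ 1, votes yes.
  Gus: 1 of 3 neighbours < 3, below threshold.
  Hana: 1 of 2 neighbours < 2, below threshold.
Round 3 — no new yes votes; cascade stops.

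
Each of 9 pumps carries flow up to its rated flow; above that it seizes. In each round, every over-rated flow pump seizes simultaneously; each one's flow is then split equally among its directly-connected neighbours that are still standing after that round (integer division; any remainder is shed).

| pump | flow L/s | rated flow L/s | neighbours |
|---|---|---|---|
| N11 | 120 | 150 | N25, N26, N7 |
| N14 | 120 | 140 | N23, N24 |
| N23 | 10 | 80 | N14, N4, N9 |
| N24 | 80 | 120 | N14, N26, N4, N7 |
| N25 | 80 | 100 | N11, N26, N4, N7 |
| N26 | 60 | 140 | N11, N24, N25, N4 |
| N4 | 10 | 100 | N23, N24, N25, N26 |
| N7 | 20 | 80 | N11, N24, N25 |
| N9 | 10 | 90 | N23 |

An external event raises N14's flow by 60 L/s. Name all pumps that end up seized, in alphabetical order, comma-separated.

Round 1 — N14 at 180 > 140. N14 seizes.
  N14 sheds 180 L/s to N23, N24: 90 each.
    N23: 10+90 = 100 > 80
    N24: 80+90 = 170 > 120
Round 2 — N23, N24 seize.
  N23 sheds 100 L/s to N4, N9: 50 each.
    N4: 10+50 = 60 ≤ 100
    N9: 10+50 = 60 ≤ 90
  N24 sheds 170 L/s to N26, N4, N7: 56 each (2 lost).
    N26: 60+56 = 116 ≤ 140
    N4: 60+56 = 116 > 100
    N7: 20+56 = 76 ≤ 80
Round 3 — N4 seizes.
  N4 sheds 116 L/s to N25, N26: 58 each.
    N25: 80+58 = 138 > 100
    N26: 116+58 = 174 > 140
Round 4 — N25, N26 seize.
  N25 sheds 138 L/s to N11, N7: 69 each.
    N11: 120+69 = 189 > 150
    N7: 76+69 = 145 > 80
  N26 sheds 174 L/s to N11: 174 each.
    N11: 189+174 = 363 > 150
Round 5 — N11, N7 seize.
  N11 sheds 363 L/s: no online neighbours, lost.
  N7 sheds 145 L/s: no online neighbours, lost.
No further seizures.

N11, N14, N23, N24, N25, N26, N4, N7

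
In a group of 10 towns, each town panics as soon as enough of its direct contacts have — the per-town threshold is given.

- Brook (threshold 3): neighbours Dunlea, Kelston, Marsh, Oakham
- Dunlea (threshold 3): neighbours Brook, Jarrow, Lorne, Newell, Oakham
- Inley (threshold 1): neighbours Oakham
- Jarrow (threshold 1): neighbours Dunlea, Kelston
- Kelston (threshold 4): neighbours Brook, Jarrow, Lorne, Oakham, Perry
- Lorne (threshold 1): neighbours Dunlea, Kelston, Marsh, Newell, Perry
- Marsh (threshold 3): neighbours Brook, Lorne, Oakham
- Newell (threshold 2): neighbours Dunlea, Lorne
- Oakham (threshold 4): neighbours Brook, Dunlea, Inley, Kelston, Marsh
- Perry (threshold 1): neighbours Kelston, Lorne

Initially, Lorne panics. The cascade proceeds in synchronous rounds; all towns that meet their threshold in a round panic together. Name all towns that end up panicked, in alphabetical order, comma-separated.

Round 1 — Lorne panics (initial).
Round 2 — checking thresholds:
  Dunlea: 1 of 5 neighbours < 3, below threshold.
  Kelston: 1 of 5 neighbours < 4, below threshold.
  Marsh: 1 of 3 neighbours < 3, below threshold.
  Newell: 1 of 2 neighbours < 2, below threshold.
  Perry: 1 of 2 neighbours ≥ 1, panics.
Round 3 — no new panics; cascade stops.

Lorne, Perry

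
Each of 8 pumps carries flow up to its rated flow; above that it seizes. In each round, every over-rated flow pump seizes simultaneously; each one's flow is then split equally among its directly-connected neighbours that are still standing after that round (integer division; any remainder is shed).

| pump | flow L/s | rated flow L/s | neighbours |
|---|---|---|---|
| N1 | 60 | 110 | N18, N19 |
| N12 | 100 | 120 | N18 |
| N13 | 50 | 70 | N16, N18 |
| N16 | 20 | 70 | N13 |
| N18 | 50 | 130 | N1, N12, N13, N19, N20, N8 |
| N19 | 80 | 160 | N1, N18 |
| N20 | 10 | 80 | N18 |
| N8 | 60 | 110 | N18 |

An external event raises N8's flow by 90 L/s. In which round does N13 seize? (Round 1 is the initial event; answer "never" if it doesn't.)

3

Round 1 — N8 at 150 > 110. N8 seizes.
  N8 sheds 150 L/s to N18: 150 each.
    N18: 50+150 = 200 > 130
Round 2 — N18 seizes.
  N18 sheds 200 L/s to N1, N12, N13, N19, N20: 40 each.
    N1: 60+40 = 100 ≤ 110
    N12: 100+40 = 140 > 120
    N13: 50+40 = 90 > 70
    N19: 80+40 = 120 ≤ 160
    N20: 10+40 = 50 ≤ 80
Round 3 — N12, N13 seize.
  N12 sheds 140 L/s: no online neighbours, lost.
  N13 sheds 90 L/s to N16: 90 each.
    N16: 20+90 = 110 > 70
Round 4 — N16 seizes.
  N16 sheds 110 L/s: no online neighbours, lost.
No further seizures.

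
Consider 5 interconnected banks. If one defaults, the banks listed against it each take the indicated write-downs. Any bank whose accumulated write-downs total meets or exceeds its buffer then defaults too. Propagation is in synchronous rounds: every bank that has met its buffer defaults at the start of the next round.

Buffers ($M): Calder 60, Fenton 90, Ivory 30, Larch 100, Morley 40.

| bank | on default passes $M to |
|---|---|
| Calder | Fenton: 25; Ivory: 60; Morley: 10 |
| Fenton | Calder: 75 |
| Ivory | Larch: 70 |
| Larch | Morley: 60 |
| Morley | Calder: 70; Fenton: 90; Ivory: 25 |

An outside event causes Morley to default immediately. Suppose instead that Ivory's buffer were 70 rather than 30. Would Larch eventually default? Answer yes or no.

no

With Ivory's buffer at 70:
Round 1 — Morley defaults (initial).
  Calder: +70 → 70 ≥ 60
  Fenton: +90 → 90 ≥ 90
  Ivory: +25 → 25 < 70
Round 2 — Calder, Fenton default.
  Ivory: +60 → 85 ≥ 70
Round 3 — Ivory defaults.
  Larch: +70 → 70 < 100
No further defaults.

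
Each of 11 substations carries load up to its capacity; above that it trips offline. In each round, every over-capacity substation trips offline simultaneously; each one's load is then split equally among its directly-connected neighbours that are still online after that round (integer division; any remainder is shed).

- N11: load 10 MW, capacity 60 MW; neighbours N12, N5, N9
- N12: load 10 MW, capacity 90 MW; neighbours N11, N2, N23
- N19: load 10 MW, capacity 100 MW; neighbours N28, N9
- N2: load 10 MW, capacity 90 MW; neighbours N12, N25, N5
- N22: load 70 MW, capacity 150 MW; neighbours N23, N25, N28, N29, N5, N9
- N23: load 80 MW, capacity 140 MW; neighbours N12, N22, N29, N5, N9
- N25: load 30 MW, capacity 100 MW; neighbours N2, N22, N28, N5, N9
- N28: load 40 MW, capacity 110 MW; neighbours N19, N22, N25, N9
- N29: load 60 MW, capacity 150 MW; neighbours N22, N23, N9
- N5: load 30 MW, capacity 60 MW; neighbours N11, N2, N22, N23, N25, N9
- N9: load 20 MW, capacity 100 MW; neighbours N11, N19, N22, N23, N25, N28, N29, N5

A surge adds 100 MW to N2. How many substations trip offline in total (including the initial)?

2

Round 1 — N2 at 110 > 90. N2 trips offline.
  N2 sheds 110 MW to N12, N25, N5: 36 each (2 lost).
    N12: 10+36 = 46 ≤ 90
    N25: 30+36 = 66 ≤ 100
    N5: 30+36 = 66 > 60
Round 2 — N5 trips offline.
  N5 sheds 66 MW to N11, N22, N23, N25, N9: 13 each (1 lost).
    N11: 10+13 = 23 ≤ 60
    N22: 70+13 = 83 ≤ 150
    N23: 80+13 = 93 ≤ 140
    N25: 66+13 = 79 ≤ 100
    N9: 20+13 = 33 ≤ 100
No further trips.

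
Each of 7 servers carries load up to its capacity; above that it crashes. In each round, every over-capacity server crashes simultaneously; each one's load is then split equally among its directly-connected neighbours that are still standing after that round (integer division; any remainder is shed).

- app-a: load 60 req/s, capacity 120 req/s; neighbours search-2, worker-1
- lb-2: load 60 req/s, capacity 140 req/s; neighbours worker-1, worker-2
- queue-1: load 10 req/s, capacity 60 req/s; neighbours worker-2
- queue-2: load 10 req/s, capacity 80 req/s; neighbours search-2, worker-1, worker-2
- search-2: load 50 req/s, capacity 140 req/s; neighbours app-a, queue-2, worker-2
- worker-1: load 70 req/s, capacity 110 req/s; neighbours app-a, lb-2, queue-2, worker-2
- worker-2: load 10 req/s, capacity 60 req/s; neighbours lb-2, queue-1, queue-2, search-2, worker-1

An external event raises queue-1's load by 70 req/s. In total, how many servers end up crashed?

Round 1 — queue-1 at 80 > 60. queue-1 crashes.
  queue-1 sheds 80 req/s to worker-2: 80 each.
    worker-2: 10+80 = 90 > 60
Round 2 — worker-2 crashes.
  worker-2 sheds 90 req/s to lb-2, queue-2, search-2, worker-1: 22 each (2 lost).
    lb-2: 60+22 = 82 ≤ 140
    queue-2: 10+22 = 32 ≤ 80
    search-2: 50+22 = 72 ≤ 140
    worker-1: 70+22 = 92 ≤ 110
No further crashes.

2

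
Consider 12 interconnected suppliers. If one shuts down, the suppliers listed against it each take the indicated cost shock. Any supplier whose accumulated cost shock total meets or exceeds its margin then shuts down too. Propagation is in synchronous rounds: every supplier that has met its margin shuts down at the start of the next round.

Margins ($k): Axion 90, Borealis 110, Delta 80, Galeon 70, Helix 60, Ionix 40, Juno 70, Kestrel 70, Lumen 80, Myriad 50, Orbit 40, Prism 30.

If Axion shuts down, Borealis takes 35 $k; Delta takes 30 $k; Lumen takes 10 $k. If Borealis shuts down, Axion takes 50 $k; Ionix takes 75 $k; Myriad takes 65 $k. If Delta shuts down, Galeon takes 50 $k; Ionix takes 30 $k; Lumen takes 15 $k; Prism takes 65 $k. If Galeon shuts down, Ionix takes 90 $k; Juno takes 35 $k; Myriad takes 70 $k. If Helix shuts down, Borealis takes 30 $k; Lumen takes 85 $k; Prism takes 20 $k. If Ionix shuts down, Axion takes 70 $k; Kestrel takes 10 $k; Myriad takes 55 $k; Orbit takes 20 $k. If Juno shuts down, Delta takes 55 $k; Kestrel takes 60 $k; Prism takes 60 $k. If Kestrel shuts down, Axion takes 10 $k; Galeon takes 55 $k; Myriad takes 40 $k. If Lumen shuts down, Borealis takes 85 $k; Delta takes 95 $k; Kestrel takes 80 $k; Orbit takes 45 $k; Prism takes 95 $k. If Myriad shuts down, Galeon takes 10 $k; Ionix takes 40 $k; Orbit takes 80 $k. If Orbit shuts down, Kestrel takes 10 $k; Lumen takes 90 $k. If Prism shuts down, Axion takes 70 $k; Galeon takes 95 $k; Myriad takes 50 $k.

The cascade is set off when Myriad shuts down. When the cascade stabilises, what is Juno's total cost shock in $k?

35

Round 1 — Myriad shuts down (initial).
  Galeon: +10 → 10 < 70
  Ionix: +40 → 40 ≥ 40
  Orbit: +80 → 80 ≥ 40
Round 2 — Ionix, Orbit shut down.
  Axion: +70 → 70 < 90
  Kestrel: +10+10 → 20 < 70
  Lumen: +90 → 90 ≥ 80
Round 3 — Lumen shuts down.
  Borealis: +85 → 85 < 110
  Delta: +95 → 95 ≥ 80
  Kestrel: +80 → 100 ≥ 70
  Prism: +95 → 95 ≥ 30
Round 4 — Delta, Kestrel, Prism shut down.
  Axion: +10+70 → 150 ≥ 90
  Galeon: +50+55+95 → 210 ≥ 70
Round 5 — Axion, Galeon shut down.
  Borealis: +35 → 120 ≥ 110
  Juno: +35 → 35 < 70
Round 6 — Borealis shuts down.
No further shutdowns.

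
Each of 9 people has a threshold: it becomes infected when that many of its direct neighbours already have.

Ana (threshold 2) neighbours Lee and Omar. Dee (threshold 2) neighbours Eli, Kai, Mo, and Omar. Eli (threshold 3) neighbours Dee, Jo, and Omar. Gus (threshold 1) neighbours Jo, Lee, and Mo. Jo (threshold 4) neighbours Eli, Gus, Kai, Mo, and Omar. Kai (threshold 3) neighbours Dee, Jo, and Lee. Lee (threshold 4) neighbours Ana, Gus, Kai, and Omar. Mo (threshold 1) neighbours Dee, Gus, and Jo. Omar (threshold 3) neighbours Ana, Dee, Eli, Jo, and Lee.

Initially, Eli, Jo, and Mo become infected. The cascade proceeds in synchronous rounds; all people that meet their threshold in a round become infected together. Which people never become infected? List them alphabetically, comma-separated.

Round 1 — Eli, Jo, Mo become infected (initial).
Round 2 — checking thresholds:
  Dee: 2 of 4 neighbours ≥ 2, becomes infected.
  Gus: 2 of 3 neighbours ≥ 1, becomes infected.
  Kai: 1 of 3 neighbours < 3, not yet.
  Omar: 2 of 5 neighbours < 3, not yet.
Round 3 — checking thresholds:
  Kai: 2 of 3 neighbours < 3, not yet.
  Lee: 1 of 4 neighbours < 4, not yet.
  Omar: 3 of 5 neighbours ≥ 3, becomes infected.
Round 4 — no new infections; cascade stops.

Ana, Kai, Lee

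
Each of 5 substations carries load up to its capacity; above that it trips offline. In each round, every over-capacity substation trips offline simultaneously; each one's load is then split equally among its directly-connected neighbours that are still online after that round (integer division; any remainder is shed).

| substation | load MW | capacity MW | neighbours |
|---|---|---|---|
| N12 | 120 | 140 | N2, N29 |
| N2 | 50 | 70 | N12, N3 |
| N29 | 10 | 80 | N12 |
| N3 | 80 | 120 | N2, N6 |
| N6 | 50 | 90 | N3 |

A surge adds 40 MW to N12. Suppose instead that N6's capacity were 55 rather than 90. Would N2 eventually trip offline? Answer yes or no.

yes

With N6's capacity at 55:
Round 1 — N12 at 160 > 140. N12 trips offline.
  N12 sheds 160 MW to N2, N29: 80 each.
    N2: 50+80 = 130 > 70
    N29: 10+80 = 90 > 80
Round 2 — N2, N29 trip offline.
  N2 sheds 130 MW to N3: 130 each.
    N3: 80+130 = 210 > 120
  N29 sheds 90 MW: no online neighbours, lost.
Round 3 — N3 trips offline.
  N3 sheds 210 MW to N6: 210 each.
    N6: 50+210 = 260 > 55
Round 4 — N6 trips offline.
  N6 sheds 260 MW: no online neighbours, lost.
No further trips.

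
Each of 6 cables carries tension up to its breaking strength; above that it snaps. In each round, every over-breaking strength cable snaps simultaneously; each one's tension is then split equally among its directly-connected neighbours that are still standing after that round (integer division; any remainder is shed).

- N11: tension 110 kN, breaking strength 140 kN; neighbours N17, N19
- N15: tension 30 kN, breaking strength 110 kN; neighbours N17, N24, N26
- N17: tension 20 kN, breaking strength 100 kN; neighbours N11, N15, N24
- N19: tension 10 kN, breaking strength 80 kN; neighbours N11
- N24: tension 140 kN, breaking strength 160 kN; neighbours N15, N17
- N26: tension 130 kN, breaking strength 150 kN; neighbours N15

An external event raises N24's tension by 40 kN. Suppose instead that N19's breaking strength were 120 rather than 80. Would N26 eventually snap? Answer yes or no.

yes

With N19's breaking strength at 120:
Round 1 — N24 at 180 > 160. N24 snaps.
  N24 sheds 180 kN to N15, N17: 90 each.
    N15: 30+90 = 120 > 110
    N17: 20+90 = 110 > 100
Round 2 — N15, N17 snap.
  N15 sheds 120 kN to N26: 120 each.
    N26: 130+120 = 250 > 150
  N17 sheds 110 kN to N11: 110 each.
    N11: 110+110 = 220 > 140
Round 3 — N11, N26 snap.
  N11 sheds 220 kN to N19: 220 each.
    N19: 10+220 = 230 > 120
  N26 sheds 250 kN: no online neighbours, lost.
Round 4 — N19 snaps.
  N19 sheds 230 kN: no online neighbours, lost.
No further breaks.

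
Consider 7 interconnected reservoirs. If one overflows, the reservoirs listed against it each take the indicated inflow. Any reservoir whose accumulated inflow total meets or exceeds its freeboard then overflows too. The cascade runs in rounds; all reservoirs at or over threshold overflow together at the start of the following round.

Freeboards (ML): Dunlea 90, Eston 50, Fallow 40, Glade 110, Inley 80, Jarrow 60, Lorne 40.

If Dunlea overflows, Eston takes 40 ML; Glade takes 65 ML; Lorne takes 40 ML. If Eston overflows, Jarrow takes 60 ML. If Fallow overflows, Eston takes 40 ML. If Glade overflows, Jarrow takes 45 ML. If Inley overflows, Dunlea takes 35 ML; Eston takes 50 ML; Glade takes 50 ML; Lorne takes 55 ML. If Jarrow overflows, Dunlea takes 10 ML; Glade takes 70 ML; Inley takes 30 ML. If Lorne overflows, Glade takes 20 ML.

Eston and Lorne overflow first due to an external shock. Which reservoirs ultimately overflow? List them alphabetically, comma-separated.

Round 1 — Eston, Lorne overflow (initial).
  Glade: +20 → 20 < 110
  Jarrow: +60 → 60 ≥ 60
Round 2 — Jarrow overflows.
  Dunlea: +10 → 10 < 90
  Glade: +70 → 90 < 110
  Inley: +30 → 30 < 80
No further overflows.

Eston, Jarrow, Lorne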